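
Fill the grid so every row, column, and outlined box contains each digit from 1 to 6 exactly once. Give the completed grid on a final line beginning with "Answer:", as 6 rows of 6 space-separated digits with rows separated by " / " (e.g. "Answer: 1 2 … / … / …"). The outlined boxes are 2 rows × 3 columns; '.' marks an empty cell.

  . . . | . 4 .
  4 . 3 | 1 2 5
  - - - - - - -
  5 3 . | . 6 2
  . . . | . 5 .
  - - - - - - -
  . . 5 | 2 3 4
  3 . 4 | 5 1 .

Step 1. [r2c2∈{6}] only 6 remains possible at r2c2 ⇒ r2c2=6.
Step 2. [r4c6∈{1,3}] across col 6, 1 lands solely at r4c6 ⇒ r4c6=1.
Step 3. [r1c2∈{1,2,5}] 5 has one home in row 1: r1c2 ⇒ r1c2=5.
Step 4. [r4c4∈{3,4}] row 4 places 3 nowhere but r4c4, so r4c4=3.
Step 5. [r4c3∈{2,6}] r4c3 is the only open cell in col 3 admitting 6, so r4c3=6.
Step 6. [r4c1∈{2}] nothing but 2 survives at r4c1. So r4c1=2.
Step 7. [r1c1∈{1}] r1c1 has the single candidate 1 ⇒ r1c1=1.
Step 8. [r1c4∈{6}] r1c4 is down to just 6. So r1c4=6.
Step 9. [r1c3∈{2}] only 2 remains possible at r1c3 ⇒ r1c3=2.
Step 10. [r4c2∈{4}] r4c2's peers cover all but 4 ⇒ r4c2=4.
Step 11. [r6c6∈{6}] r6c6's peers cover all but 6, so r6c6=6.
Step 12. [r1c6∈{3}] r1c6's peers cover all but 3 ⇒ r1c6=3.
Step 13. [r6c2∈{2}] r6c2's peers cover all but 2. So r6c2=2.
Step 14. [r3c3∈{1}] r3c3 has the single candidate 1, so r3c3=1.
Step 15. [r5c2∈{1}] r5c2 has the single candidate 1 ⇒ r5c2=1.
Step 16. [r3c4∈{4}] nothing but 4 survives at r3c4, so r3c4=4.
Step 17. [r5c1∈{6}] nothing but 6 survives at r5c1 ⇒ r5c1=6.

Answer: 1 5 2 6 4 3 / 4 6 3 1 2 5 / 5 3 1 4 6 2 / 2 4 6 3 5 1 / 6 1 5 2 3 4 / 3 2 4 5 1 6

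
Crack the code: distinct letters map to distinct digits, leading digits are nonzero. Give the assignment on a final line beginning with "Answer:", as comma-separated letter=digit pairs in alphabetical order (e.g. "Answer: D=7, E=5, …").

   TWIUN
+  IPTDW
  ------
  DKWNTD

Step 1. [col 1: N + W ≡ D (mod 10)] no forcing yet in column 1 (carry-in 0); N=3 is free and consistent — try it. So N=3.
Step 2. [col 1: N + W ≡ D (mod 10)] no forcing yet in column 1 (carry-in 0); D=1 is free and consistent — try it, so D=1.
Step 3. [col 1: N + W ≡ D (mod 10)] column 1: given N=3, D=1, carry-in 0, and digits 1,3 already taken and all letters distinct, N+W≡D (mod 10) forces W=8 ⇒ W=8.
Step 4. [col 2: U + D ≡ T (mod 10)] no forcing yet in column 2 (carry-in 1); T=7 is free and consistent — try it, so T=7.
Step 5. [col 2: U + D ≡ T (mod 10)] column 2 reads U+D+carry(1)=T with D=1, T=7; with digits 1,3,7,8 already taken and all letters distinct, the only value for U is 5, so U=5.
Step 6. [col 3: I + T ≡ N (mod 10)] in column 3 we have I+T≡N with carry-in 0; given T=7, N=3 and digits 1,3,5,7,8 already taken and all letters distinct, that pins I to 6 ⇒ I=6.
Step 7. [col 4: W + P ≡ W (mod 10)] in column 4 we have W+P≡W with carry-in 1; given W=8 and digits 1,3,5,6,7,8 already taken and all letters distinct, that pins P to 9, so P=9.
Step 8. [col 5: T + I ≡ K (mod 10)] column 5 reads T+I+carry(1)=K with T=7, I=6; with digits 1,3,5,6,7,8,9 already taken and all letters distinct, the only value for K is 4, so K=4.

Answer: D=1, I=6, K=4, N=3, P=9, T=7, U=5, W=8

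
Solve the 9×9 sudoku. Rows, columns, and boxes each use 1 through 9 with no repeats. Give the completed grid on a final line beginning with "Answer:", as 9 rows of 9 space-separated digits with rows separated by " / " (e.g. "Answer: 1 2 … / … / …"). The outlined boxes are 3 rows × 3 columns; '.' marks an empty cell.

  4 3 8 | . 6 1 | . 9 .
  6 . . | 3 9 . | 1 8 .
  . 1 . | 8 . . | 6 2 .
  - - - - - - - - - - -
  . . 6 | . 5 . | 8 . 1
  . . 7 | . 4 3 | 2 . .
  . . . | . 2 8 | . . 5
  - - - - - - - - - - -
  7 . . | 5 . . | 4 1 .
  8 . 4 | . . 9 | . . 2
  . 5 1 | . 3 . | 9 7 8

Step 1. [r3c5∈{7}] r3c5 has the single candidate 7. So r3c5=7.
Step 2. [r9c1∈{2}] r9c1 is down to just 2 ⇒ r9c1=2.
Step 3. [r8c4∈{1,6,7}] across row 8, 7 lands solely at r8c4 ⇒ r8c4=7.
Step 4. [r5c9∈{6,9}] across col 9, 9 lands solely at r5c9, so r5c9=9.
Step 5. [r7c9∈{3,6}] 6 has one home in col 9: r7c9. So r7c9=6.
Step 6. [r2c3∈{2,5}] in col 3, 2 fits only at r2c3. So r2c3=2.
Step 7. [r7c2∈{9}] only 9 remains possible at r7c2 ⇒ r7c2=9.
Step 8. [r3c3∈{5,9}] col 3 places 5 nowhere but r3c3 ⇒ r3c3=5.
Step 9. [r6c3∈{3,9}] in col 3, 9 fits only at r6c3 ⇒ r6c3=9.
Step 10. [r3c6∈{4}] only 4 remains possible at r3c6 ⇒ r3c6=4.
Step 11. [r6c7∈{3,7}] 7 has one home in row 6: r6c7. So r6c7=7.
Step 12. [r5c8∈{6}] r5c8 has the single candidate 6, so r5c8=6.
Step 13. [r4c1∈{3}] r4c1 is down to just 3 ⇒ r4c1=3.
Step 14. [r8c8∈{3,5}] col 8 places 5 nowhere but r8c8. So r8c8=5.
Step 15. [r6c4∈{1,6}] 6 has one home in row 6: r6c4 ⇒ r6c4=6.
Step 16. [r6c2∈{4}] r6c2's peers cover all but 4, so r6c2=4.
Step 17. [r2c2∈{7}] only 7 remains possible at r2c2, so r2c2=7.
Step 18. [r5c4∈{1}] r5c4 has the single candidate 1, so r5c4=1.
Step 19. [r7c5∈{8}] nothing but 8 survives at r7c5 ⇒ r7c5=8.
Step 20. [r4c2∈{2}] r4c2's peers cover all but 2 ⇒ r4c2=2.
Step 21. [r7c6∈{2}] r7c6 is down to just 2. So r7c6=2.
Step 22. [r4c8∈{4}] r4c8's peers cover all but 4, so r4c8=4.
Step 23. [r2c6∈{5}] r2c6 is down to just 5. So r2c6=5.
Step 24. [r4c4∈{9}] r4c4 is down to just 9. So r4c4=9.
Step 25. [r6c1∈{1}] nothing but 1 survives at r6c1, so r6c1=1.
Step 26. [r8c5∈{1}] nothing but 1 survives at r8c5 ⇒ r8c5=1.
Step 27. [r9c6∈{6}] r9c6's peers cover all but 6. So r9c6=6.
Step 28. [r7c3∈{3}] only 3 remains possible at r7c3, so r7c3=3.
Step 29. [r8c7∈{3}] r8c7 has the single candidate 3 ⇒ r8c7=3.
Step 30. [r5c2∈{8}] r5c2's peers cover all but 8. So r5c2=8.
Step 31. [r1c9∈{7}] nothing but 7 survives at r1c9 ⇒ r1c9=7.
Step 32. [r5c1∈{5}] only 5 remains possible at r5c1, so r5c1=5.
Step 33. [r3c1∈{9}] r3c1 is down to just 9, so r3c1=9.
Step 34. [r1c4∈{2}] r1c4 has the single candidate 2, so r1c4=2.
Step 35. [r4c6∈{7}] r4c6 has the single candidate 7 ⇒ r4c6=7.
Step 36. [r2c9∈{4}] only 4 remains possible at r2c9. So r2c9=4.
Step 37. [r6c8∈{3}] nothing but 3 survives at r6c8, so r6c8=3.
Step 38. [r8c2∈{6}] r8c2 has the single candidate 6 ⇒ r8c2=6.
Step 39. [r1c7∈{5}] nothing but 5 survives at r1c7. So r1c7=5.
Step 40. [r3c9∈{3}] r3c9 is down to just 3 ⇒ r3c9=3.
Step 41. [r9c4∈{4}] r9c4 has the single candidate 4. So r9c4=4.

Answer: 4 3 8 2 6 1 5 9 7 / 6 7 2 3 9 5 1 8 4 / 9 1 5 8 7 4 6 2 3 / 3 2 6 9 5 7 8 4 1 / 5 8 7 1 4 3 2 6 9 / 1 4 9 6 2 8 7 3 5 / 7 9 3 5 8 2 4 1 6 / 8 6 4 7 1 9 3 5 2 / 2 5 1 4 3 6 9 7 8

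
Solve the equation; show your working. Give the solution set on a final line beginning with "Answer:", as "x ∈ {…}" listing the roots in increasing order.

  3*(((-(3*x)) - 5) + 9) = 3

Step 1. [3*(((-(3*x)) - 5) + 9) = 3] 3 out front; divide by 3, so div: ((-(3*x)) - 5) + 9 = 1.
Step 2. [((-(3*x)) - 5) + 9 = 1] the outer +9 inverts by subtracting 9. So sub: (-(3*x)) - 5 = -8.
Step 3. [(-(3*x)) - 5 = -8] add 5: x sits inside (… - 5) ⇒ sub: -(3*x) = -3.
Step 4. [-(3*x) = -3] flip signs both sides ⇒ neg: 3*x = 3.
Step 5. [3*x = 3] leading coefficient 3: divide by 3, so div: x = 1.

Answer: x ∈ {1}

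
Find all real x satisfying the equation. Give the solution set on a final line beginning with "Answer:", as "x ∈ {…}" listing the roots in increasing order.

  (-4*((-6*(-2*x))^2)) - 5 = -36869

Step 1. [(-4*((-6*(-2*x))^2)) - 5 = -36869] -5 is outermost — add 5 both sides ⇒ sub: -4*((-6*(-2*x))^2) = -36864.
Step 2. [-4*((-6*(-2*x))^2) = -36864] -4·(inner) — divide through by -4, so div: (-6*(-2*x))^2 = 9216.
Step 3. [(-6*(-2*x))^2 = 9216] 9216 ≥ 0, LHS is (·)² — take ±√. So sqrt: -6*(-2*x) = 96 or -96.
Step 4. [-6*(-2*x) = 96 or -96] LHS = -6·(…); ÷-6 both sides, so div: -2*x = -16 or 16.
Step 5. [-2*x = -16 or 16] leading coefficient -2: divide by -2. So div: x = 8 or -8.

Answer: x ∈ {-8, 8}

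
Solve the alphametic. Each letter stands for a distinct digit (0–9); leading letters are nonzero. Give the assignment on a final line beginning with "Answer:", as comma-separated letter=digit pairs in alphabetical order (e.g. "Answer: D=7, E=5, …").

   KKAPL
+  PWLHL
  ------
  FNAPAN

Step 1. [F] the sum has 6 digits but both addends have 5; that extra leading digit F is the final carry, namely 1, so F=1.
Step 2. [col 1: L + L ≡ N (mod 10)] column 1 (L + L ≡ N (mod 10), carry-in 0) doesn't pin N yet; pick N=4 and continue ⇒ N=4.
Step 3. [col 1: L + L ≡ N (mod 10)] L=7 is one option consistent with column 1 (L + L ≡ N (mod 10), carry-in 0) — take it, so L=7.
Step 4. [col 2: P + H ≡ A (mod 10)] column 2 (P + H ≡ A (mod 10), carry-in 1) doesn't pin H yet; pick H=2 and continue. So H=2.
Step 5. [col 2: P + H ≡ A (mod 10)] column 2 (P + H ≡ A (mod 10), carry-in 1) doesn't pin P yet; pick P=6 and continue, so P=6.
Step 6. [col 2: P + H ≡ A (mod 10)] column 2 reads P+H+carry(1)=A with P=6, H=2; with digits 1,2,4,6,7 already taken and all letters distinct, the only value for A is 9. So A=9.
Step 7. [col 4: K + W ≡ A (mod 10)] W=0 is one option consistent with column 4 (K + W ≡ A (mod 10), carry-in 1) — take it ⇒ W=0.
Step 8. [col 4: K + W ≡ A (mod 10)] from column 4 (W=0, A=9, carry-in 1, digits 0,1,2,4,6,7,9 already taken and all letters distinct): K must equal 8. So K=8.

Answer: A=9, F=1, H=2, K=8, L=7, N=4, P=6, W=0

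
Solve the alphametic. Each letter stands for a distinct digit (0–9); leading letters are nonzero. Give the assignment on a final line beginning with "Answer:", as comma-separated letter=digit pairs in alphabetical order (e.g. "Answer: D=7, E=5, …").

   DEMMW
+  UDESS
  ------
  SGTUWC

Step 1. [col 1: W + S ≡ C (mod 10)] column 1 (W + S ≡ C (mod 10), carry-in 0) doesn't pin C yet; pick C=0 and continue, so C=0.
Step 2. [col 1: W + S ≡ C (mod 10)] S=1 is one option consistent with column 1 (W + S ≡ C (mod 10), carry-in 0) — take it ⇒ S=1.
Step 3. [col 1: W + S ≡ C (mod 10)] from column 1 (S=1, C=0, carry-in 0, digits 0,1 already taken and all letters distinct): W must equal 9. So W=9.
Step 4. [col 2: M + S ≡ W (mod 10)] column 2 reads M+S+carry(1)=W with S=1, W=9; with digits 0,1,9 already taken and all letters distinct, the only value for M is 7 ⇒ M=7.
Step 5. [col 3: M + E ≡ U (mod 10)] no forcing yet in column 3 (carry-in 0); E=6 is free and consistent — try it. So E=6.
Step 6. [col 3: M + E ≡ U (mod 10)] from column 3 (M=7, E=6, carry-in 0, digits 0,1,6,7,9 already taken and all letters distinct): U must equal 3, so U=3.
Step 7. [col 4: E + D ≡ T (mod 10)] D=8 is one option consistent with column 4 (E + D ≡ T (mod 10), carry-in 1) — take it ⇒ D=8.
Step 8. [col 4: E + D ≡ T (mod 10)] column 4 reads E+D+carry(1)=T with E=6, D=8; with digits 0,1,3,6,7,8,9 already taken and all letters distinct, the only value for T is 5. So T=5.
Step 9. [col 5: D + U ≡ G (mod 10)] column 5: given D=8, U=3, carry-in 1, and digits 0,1,3,5,6,7,8,9 already taken and all letters distinct, D+U≡G (mod 10) forces G=2. So G=2.

Answer: C=0, D=8, E=6, G=2, M=7, S=1, T=5, U=3, W=9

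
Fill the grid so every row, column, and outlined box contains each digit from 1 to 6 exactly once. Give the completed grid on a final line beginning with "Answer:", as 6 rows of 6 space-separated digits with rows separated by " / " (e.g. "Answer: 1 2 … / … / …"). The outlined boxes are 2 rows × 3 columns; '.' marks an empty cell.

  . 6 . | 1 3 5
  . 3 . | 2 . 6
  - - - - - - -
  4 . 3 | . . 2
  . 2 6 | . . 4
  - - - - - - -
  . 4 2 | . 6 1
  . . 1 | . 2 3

Step 1. [r5c4∈{5}] nothing but 5 survives at r5c4 ⇒ r5c4=5.
Step 2. [r3c2∈{1,5}] col 2 places 1 nowhere but r3c2. So r3c2=1.
Step 3. [r4c1∈{5}] r4c1 has the single candidate 5. So r4c1=5.
Step 4. [r2c5∈{4}] r2c5's peers cover all but 4, so r2c5=4.
Step 5. [r3c5∈{5}] r3c5's peers cover all but 5. So r3c5=5.
Step 6. [r2c3∈{5}] nothing but 5 survives at r2c3, so r2c3=5.
Step 7. [r4c5∈{1}] only 1 remains possible at r4c5 ⇒ r4c5=1.
Step 8. [r3c4∈{6}] r3c4 is down to just 6, so r3c4=6.
Step 9. [r2c1∈{1}] r2c1 has the single candidate 1 ⇒ r2c1=1.
Step 10. [r1c1∈{2}] nothing but 2 survives at r1c1. So r1c1=2.
Step 11. [r4c4∈{3}] r4c4's peers cover all but 3. So r4c4=3.
Step 12. [r6c2∈{5}] only 5 remains possible at r6c2. So r6c2=5.
Step 13. [r6c4∈{4}] r6c4 is down to just 4. So r6c4=4.
Step 14. [r6c1∈{6}] r6c1's peers cover all but 6 ⇒ r6c1=6.
Step 15. [r5c1∈{3}] r5c1 is down to just 3 ⇒ r5c1=3.
Step 16. [r1c3∈{4}] r1c3 is down to just 4. So r1c3=4.

Answer: 2 6 4 1 3 5 / 1 3 5 2 4 6 / 4 1 3 6 5 2 / 5 2 6 3 1 4 / 3 4 2 5 6 1 / 6 5 1 4 2 3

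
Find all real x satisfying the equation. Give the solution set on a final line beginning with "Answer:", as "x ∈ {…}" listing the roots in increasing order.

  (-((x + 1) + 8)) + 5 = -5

Step 1. [(-((x + 1) + 8)) + 5 = -5] subtract 5: x sits inside (… + 5). So sub: -((x + 1) + 8) = -10.
Step 2. [-((x + 1) + 8) = -10] leading − — multiply by −1 ⇒ neg: (x + 1) + 8 = 10.
Step 3. [(x + 1) + 8 = 10] subtract 8: x sits inside (… + 8). So sub: x + 1 = 2.
Step 4. [x + 1 = 2] subtract 1: x sits inside (… + 1), so sub: x = 1.

Answer: x ∈ {1}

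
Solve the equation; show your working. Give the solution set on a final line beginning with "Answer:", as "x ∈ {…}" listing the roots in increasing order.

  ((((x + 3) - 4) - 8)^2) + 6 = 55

Step 1. [((((x + 3) - 4) - 8)^2) + 6 = 55] 6 comes off first (subtract 6), so sub: (((x + 3) - 4) - 8)^2 = 49.
Step 2. [(((x + 3) - 4) - 8)^2 = 49] 49 ≥ 0, LHS is (·)² — take ±√. So sqrt: ((x + 3) - 4) - 8 = 7 or -7.
Step 3. [((x + 3) - 4) - 8 = 7 or -7] add 8: x sits inside (… - 8). So sub: (x + 3) - 4 = 15 or 1.
Step 4. [(x + 3) - 4 = 15 or 1] -4 is outermost — add 4 both sides ⇒ sub: x + 3 = 19 or 5.
Step 5. [x + 3 = 19 or 5] 3 comes off first (subtract 3), so sub: x = 16 or 2.

Answer: x ∈ {2, 16}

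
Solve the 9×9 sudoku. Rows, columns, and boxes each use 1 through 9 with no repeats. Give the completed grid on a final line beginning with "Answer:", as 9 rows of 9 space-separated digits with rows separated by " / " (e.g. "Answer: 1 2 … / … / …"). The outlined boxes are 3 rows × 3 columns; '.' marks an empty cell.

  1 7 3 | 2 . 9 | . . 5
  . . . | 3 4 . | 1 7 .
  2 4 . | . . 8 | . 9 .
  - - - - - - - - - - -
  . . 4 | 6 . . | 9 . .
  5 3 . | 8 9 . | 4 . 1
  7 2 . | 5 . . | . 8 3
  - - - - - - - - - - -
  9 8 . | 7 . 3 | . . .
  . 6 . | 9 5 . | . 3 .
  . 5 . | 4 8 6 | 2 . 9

Step 1. [r3c9∈{6}] only 6 remains possible at r3c9 ⇒ r3c9=6.
Step 2. [r6c5∈{1}] r6c5 is down to just 1 ⇒ r6c5=1.
Step 3. [r2c3∈{5,6,8,9}] in col 3, 8 fits only at r2c3 ⇒ r2c3=8.
Step 4. [r4c9∈{2,7}] r4c9 is the only open cell in box 6 admitting 7 ⇒ r4c9=7.
Step 5. [r4c6∈{2}] r4c6 is down to just 2. So r4c6=2.
Step 6. [r8c3∈{1,2,7}] 2 has one home in row 8: r8c3 ⇒ r8c3=2.
Step 7. [r6c7∈{6}] r6c7's peers cover all but 6, so r6c7=6.
Step 8. [r7c8∈{1,4,5,6}] across row 7, 6 lands solely at r7c8, so r7c8=6.
Step 9. [r8c9∈{4,8}] in col 9, 8 fits only at r8c9. So r8c9=8.
Step 10. [r9c3∈{1,7}] across row 9, 7 lands solely at r9c3, so r9c3=7.
Step 11. [r2c2∈{9}] r2c2 is down to just 9 ⇒ r2c2=9.
Step 12. [r6c6∈{4}] r6c6 is down to just 4. So r6c6=4.
Step 13. [r2c6∈{5}] only 5 remains possible at r2c6 ⇒ r2c6=5.
Step 14. [r5c8∈{2}] only 2 remains possible at r5c8 ⇒ r5c8=2.
Step 15. [r5c6∈{7}] r5c6 has the single candidate 7. So r5c6=7.
Step 16. [r6c3∈{9}] r6c3's peers cover all but 9, so r6c3=9.
Step 17. [r3c7∈{3}] only 3 remains possible at r3c7, so r3c7=3.
Step 18. [r4c5∈{3}] r4c5 is down to just 3, so r4c5=3.
Step 19. [r2c9∈{2}] r2c9's peers cover all but 2. So r2c9=2.
Step 20. [r9c1∈{3}] only 3 remains possible at r9c1 ⇒ r9c1=3.
Step 21. [r9c8∈{1}] only 1 remains possible at r9c8, so r9c8=1.
Step 22. [r4c1∈{8}] r4c1's peers cover all but 8. So r4c1=8.
Step 23. [r3c3∈{5}] r3c3's peers cover all but 5 ⇒ r3c3=5.
Step 24. [r8c1∈{4}] r8c1 has the single candidate 4 ⇒ r8c1=4.
Step 25. [r3c5∈{7}] only 7 remains possible at r3c5, so r3c5=7.
Step 26. [r1c5∈{6}] nothing but 6 survives at r1c5 ⇒ r1c5=6.
Step 27. [r5c3∈{6}] nothing but 6 survives at r5c3 ⇒ r5c3=6.
Step 28. [r7c5∈{2}] r7c5 has the single candidate 2 ⇒ r7c5=2.
Step 29. [r2c1∈{6}] r2c1 is down to just 6 ⇒ r2c1=6.
Step 30. [r7c3∈{1}] nothing but 1 survives at r7c3 ⇒ r7c3=1.
Step 31. [r7c7∈{5}] r7c7 has the single candidate 5, so r7c7=5.
Step 32. [r8c7∈{7}] r8c7 has the single candidate 7. So r8c7=7.
Step 33. [r1c8∈{4}] r1c8 is down to just 4. So r1c8=4.
Step 34. [r8c6∈{1}] nothing but 1 survives at r8c6, so r8c6=1.
Step 35. [r3c4∈{1}] r3c4 is down to just 1, so r3c4=1.
Step 36. [r1c7∈{8}] only 8 remains possible at r1c7. So r1c7=8.
Step 37. [r7c9∈{4}] nothing but 4 survives at r7c9 ⇒ r7c9=4.
Step 38. [r4c8∈{5}] r4c8 has the single candidate 5, so r4c8=5.
Step 39. [r4c2∈{1}] r4c2 has the single candidate 1 ⇒ r4c2=1.

Answer: 1 7 3 2 6 9 8 4 5 / 6 9 8 3 4 5 1 7 2 / 2 4 5 1 7 8 3 9 6 / 8 1 4 6 3 2 9 5 7 / 5 3 6 8 9 7 4 2 1 / 7 2 9 5 1 4 6 8 3 / 9 8 1 7 2 3 5 6 4 / 4 6 2 9 5 1 7 3 8 / 3 5 7 4 8 6 2 1 9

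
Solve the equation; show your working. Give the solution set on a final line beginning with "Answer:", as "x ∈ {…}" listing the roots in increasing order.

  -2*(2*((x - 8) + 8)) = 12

Step 1. [-2*(2*((x - 8) + 8)) = 12] LHS = -2·(…); ÷-2 both sides. So div: 2*((x - 8) + 8) = -6.
Step 2. [2*((x - 8) + 8) = -6] leading coefficient 2: divide by 2, so div: (x - 8) + 8 = -3.
Step 3. [(x - 8) + 8 = -3] subtract 8: x sits inside (… + 8). So sub: x - 8 = -11.
Step 4. [x - 8 = -11] the outer -8 inverts by adding 8, so sub: x = -3.

Answer: x ∈ {-3}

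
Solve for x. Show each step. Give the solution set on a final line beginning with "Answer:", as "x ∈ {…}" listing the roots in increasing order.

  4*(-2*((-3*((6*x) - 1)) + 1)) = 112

Step 1. [4*(-2*((-3*((6*x) - 1)) + 1)) = 112] 4·(inner) — divide through by 4, so div: -2*((-3*((6*x) - 1)) + 1) = 28.
Step 2. [-2*((-3*((6*x) - 1)) + 1) = 28] -2·(inner) — divide through by -2. So div: (-3*((6*x) - 1)) + 1 = -14.
Step 3. [(-3*((6*x) - 1)) + 1 = -14] peel the +1: subtract 1 from each side. So sub: -3*((6*x) - 1) = -15.
Step 4. [-3*((6*x) - 1) = -15] divide by the outer -3 ⇒ div: (6*x) - 1 = 5.
Step 5. [(6*x) - 1 = 5] the outer -1 inverts by adding 1 ⇒ sub: 6*x = 6.
Step 6. [6*x = 6] leading coefficient 6: divide by 6, so div: x = 1.

Answer: x ∈ {1}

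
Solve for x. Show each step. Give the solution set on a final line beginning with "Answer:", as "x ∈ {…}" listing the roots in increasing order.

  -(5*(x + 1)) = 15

Step 1. [-(5*(x + 1)) = 15] flip signs both sides, so neg: 5*(x + 1) = -15.
Step 2. [5*(x + 1) = -15] 5·(inner) — divide through by 5, so div: x + 1 = -3.
Step 3. [x + 1 = -3] peel the +1: subtract 1 from each side, so sub: x = -4.

Answer: x ∈ {-4}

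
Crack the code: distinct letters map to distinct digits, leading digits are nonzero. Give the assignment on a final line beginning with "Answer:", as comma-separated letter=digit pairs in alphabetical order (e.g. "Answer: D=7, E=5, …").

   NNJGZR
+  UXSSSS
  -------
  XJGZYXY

Step 1. [col 1: R + S ≡ Y (mod 10)] several values work for S in column 1 (R + S ≡ Y (mod 10), carry-in 0); try S=8. So S=8.
Step 2. [X] adding two 6-digit numbers gives at most 6+1 digits, and here it does — X is that final carry and must be 1 ⇒ X=1.
Step 3. [col 1: R + S ≡ Y (mod 10)] column 1 (R + S ≡ Y (mod 10), carry-in 0) doesn't pin Y yet; pick Y=5 and continue, so Y=5.
Step 4. [col 1: R + S ≡ Y (mod 10)] column 1 reads R+S+carry(0)=Y with S=8, Y=5; with digits 1,5,8 already taken and all letters distinct, the only value for R is 7. So R=7.
Step 5. [col 2: Z + S ≡ X (mod 10)] in column 2 we have Z+S≡X with carry-in 1; given S=8, X=1 and digits 1,5,7,8 already taken and all letters distinct, that pins Z to 2. So Z=2.
Step 6. [col 3: G + S ≡ Y (mod 10)] column 3 reads G+S+carry(1)=Y with S=8, Y=5; with digits 1,2,5,7,8 already taken and all letters distinct, the only value for G is 6 ⇒ G=6.
Step 7. [col 4: J + S ≡ Z (mod 10)] from column 4 (S=8, Z=2, carry-in 1, digits 1,2,5,6,7,8 already taken and all letters distinct): J must equal 3 ⇒ J=3.
Step 8. [col 5: N + X ≡ G (mod 10)] column 5 reads N+X+carry(1)=G with X=1, G=6; with digits 1,2,3,5,6,7,8 already taken and all letters distinct, the only value for N is 4 ⇒ N=4.
Step 9. [col 6: N + U ≡ J (mod 10)] in column 6 we have N+U≡J with carry-in 0; given N=4, J=3 and digits 1,2,3,4,5,6,7,8 already taken and all letters distinct, that pins U to 9. So U=9.

Answer: G=6, J=3, N=4, R=7, S=8, U=9, X=1, Y=5, Z=2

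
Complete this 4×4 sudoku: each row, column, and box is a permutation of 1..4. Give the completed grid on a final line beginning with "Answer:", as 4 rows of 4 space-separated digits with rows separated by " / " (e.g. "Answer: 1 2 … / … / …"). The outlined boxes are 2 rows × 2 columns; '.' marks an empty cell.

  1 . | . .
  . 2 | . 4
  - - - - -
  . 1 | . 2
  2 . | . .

Step 1. [r1c4∈{3}] nothing but 3 survives at r1c4 ⇒ r1c4=3.
Step 2. [r4c2∈{3,4}] col 2 places 3 nowhere but r4c2, so r4c2=3.
Step 3. [r4c3∈{1,4}] 4 has one home in row 4: r4c3, so r4c3=4.
Step 4. [r4c4∈{1}] r4c4 is down to just 1, so r4c4=1.
Step 5. [r2c3∈{1}] r2c3's peers cover all but 1. So r2c3=1.
Step 6. [r3c3∈{3}] r3c3 has the single candidate 3, so r3c3=3.
Step 7. [r3c1∈{4}] only 4 remains possible at r3c1, so r3c1=4.
Step 8. [r1c2∈{4}] r1c2 has the single candidate 4. So r1c2=4.
Step 9. [r2c1∈{3}] r2c1 has the single candidate 3 ⇒ r2c1=3.
Step 10. [r1c3∈{2}] r1c3 has the single candidate 2. So r1c3=2.

Answer: 1 4 2 3 / 3 2 1 4 / 4 1 3 2 / 2 3 4 1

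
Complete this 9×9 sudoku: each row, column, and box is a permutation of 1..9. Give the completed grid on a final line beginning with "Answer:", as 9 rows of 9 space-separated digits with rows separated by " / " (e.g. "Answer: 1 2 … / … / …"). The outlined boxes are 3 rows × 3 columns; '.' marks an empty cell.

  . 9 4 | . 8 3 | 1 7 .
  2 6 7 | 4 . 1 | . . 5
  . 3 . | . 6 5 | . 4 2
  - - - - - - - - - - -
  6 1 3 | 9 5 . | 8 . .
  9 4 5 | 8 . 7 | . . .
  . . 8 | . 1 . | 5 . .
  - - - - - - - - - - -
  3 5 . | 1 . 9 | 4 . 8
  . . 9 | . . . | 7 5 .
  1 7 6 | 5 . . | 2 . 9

Step 1. [r5c7∈{3,6}] 6 has one home in col 7: r5c7, so r5c7=6.
Step 2. [r9c8∈{3}] only 3 remains possible at r9c8, so r9c8=3.
Step 3. [r6c2∈{2}] r6c2's peers cover all but 2. So r6c2=2.
Step 4. [r9c5∈{4}] r9c5's peers cover all but 4. So r9c5=4.
Step 5. [r8c9∈{1,6}] in row 8, 1 fits only at r8c9, so r8c9=1.
Step 6. [r4c8∈{2}] only 2 remains possible at r4c8. So r4c8=2.
Step 7. [r8c6∈{2,6,8}] in col 6, 2 fits only at r8c6, so r8c6=2.
Step 8. [r4c9∈{4,7}] across row 4, 7 lands solely at r4c9 ⇒ r4c9=7.
Step 9. [r8c4∈{3,6}] r8c4 is the only open cell in row 8 admitting 6 ⇒ r8c4=6.
Step 10. [r5c9∈{3}] only 3 remains possible at r5c9. So r5c9=3.
Step 11. [r2c5∈{9}] r2c5 has the single candidate 9. So r2c5=9.
Step 12. [r3c1∈{8}] nothing but 8 survives at r3c1. So r3c1=8.
Step 13. [r4c6∈{4}] r4c6's peers cover all but 4, so r4c6=4.
Step 14. [r2c8∈{8}] r2c8 has the single candidate 8. So r2c8=8.
Step 15. [r8c5∈{3}] r8c5's peers cover all but 3. So r8c5=3.
Step 16. [r6c6∈{6}] nothing but 6 survives at r6c6 ⇒ r6c6=6.
Step 17. [r1c1∈{5}] only 5 remains possible at r1c1, so r1c1=5.
Step 18. [r1c4∈{2}] r1c4 has the single candidate 2, so r1c4=2.
Step 19. [r1c9∈{6}] r1c9 has the single candidate 6, so r1c9=6.
Step 20. [r3c3∈{1}] only 1 remains possible at r3c3 ⇒ r3c3=1.
Step 21. [r5c5∈{2}] r5c5 has the single candidate 2, so r5c5=2.
Step 22. [r7c8∈{6}] r7c8's peers cover all but 6, so r7c8=6.
Step 23. [r6c4∈{3}] only 3 remains possible at r6c4, so r6c4=3.
Step 24. [r3c4∈{7}] r3c4 is down to just 7. So r3c4=7.
Step 25. [r6c1∈{7}] r6c1 is down to just 7 ⇒ r6c1=7.
Step 26. [r8c2∈{8}] only 8 remains possible at r8c2, so r8c2=8.
Step 27. [r7c3∈{2}] nothing but 2 survives at r7c3 ⇒ r7c3=2.
Step 28. [r8c1∈{4}] nothing but 4 survives at r8c1, so r8c1=4.
Step 29. [r6c9∈{4}] only 4 remains possible at r6c9. So r6c9=4.
Step 30. [r7c5∈{7}] r7c5's peers cover all but 7, so r7c5=7.
Step 31. [r6c8∈{9}] r6c8 is down to just 9 ⇒ r6c8=9.
Step 32. [r5c8∈{1}] r5c8 is down to just 1, so r5c8=1.
Step 33. [r3c7∈{9}] r3c7 is down to just 9, so r3c7=9.
Step 34. [r9c6∈{8}] only 8 remains possible at r9c6. So r9c6=8.
Step 35. [r2c7∈{3}] only 3 remains possible at r2c7. So r2c7=3.

Answer: 5 9 4 2 8 3 1 7 6 / 2 6 7 4 9 1 3 8 5 / 8 3 1 7 6 5 9 4 2 / 6 1 3 9 5 4 8 2 7 / 9 4 5 8 2 7 6 1 3 / 7 2 8 3 1 6 5 9 4 / 3 5 2 1 7 9 4 6 8 / 4 8 9 6 3 2 7 5 1 / 1 7 6 5 4 8 2 3 9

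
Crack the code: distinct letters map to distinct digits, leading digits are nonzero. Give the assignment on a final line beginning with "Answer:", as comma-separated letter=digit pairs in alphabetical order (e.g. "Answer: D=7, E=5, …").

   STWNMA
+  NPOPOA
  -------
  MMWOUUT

Step 1. [col 1: A + A ≡ T (mod 10)] A=2 is one option consistent with column 1 (A + A ≡ T (mod 10), carry-in 0) — take it ⇒ A=2.
Step 2. [M] the sum has 7 digits but both addends have 6; that extra leading digit M is the final carry, namely 1. So M=1.
Step 3. [col 1: A + A ≡ T (mod 10)] in column 1 we have A+A≡T with carry-in 0; given A=2 and digits 1,2 already taken and all letters distinct, that pins T to 4. So T=4.
Step 4. [col 2: M + O ≡ U (mod 10)] U=9 is one option consistent with column 2 (M + O ≡ U (mod 10), carry-in 0) — take it ⇒ U=9.
Step 5. [col 2: M + O ≡ U (mod 10)] from column 2 (M=1, U=9, carry-in 0, digits 1,2,4,9 already taken and all letters distinct): O must equal 8. So O=8.
Step 6. [col 3: N + P ≡ U (mod 10)] several values work for N in column 3 (N + P ≡ U (mod 10), carry-in 0); try N=3 ⇒ N=3.
Step 7. [col 3: N + P ≡ U (mod 10)] column 3: given N=3, U=9, carry-in 0, and digits 1,2,3,4,8,9 already taken and all letters distinct, N+P≡U (mod 10) forces P=6. So P=6.
Step 8. [col 4: W + O ≡ O (mod 10)] column 4: given O=8, carry-in 0, and digits 1,2,3,4,6,8,9 already taken and all letters distinct, W+O≡O (mod 10) forces W=0 ⇒ W=0.
Step 9. [col 6: S + N ≡ M (mod 10)] in column 6 we have S+N≡M with carry-in 1; given N=3, M=1 and digits 0,1,2,3,4,6,8,9 already taken and all letters distinct, that pins S to 7. So S=7.

Answer: A=2, M=1, N=3, O=8, P=6, S=7, T=4, U=9, W=0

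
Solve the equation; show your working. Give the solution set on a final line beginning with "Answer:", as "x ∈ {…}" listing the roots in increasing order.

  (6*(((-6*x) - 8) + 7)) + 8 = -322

Step 1. [(6*(((-6*x) - 8) + 7)) + 8 = -322] the outer +8 inverts by subtracting 8. So sub: 6*(((-6*x) - 8) + 7) = -330.
Step 2. [6*(((-6*x) - 8) + 7) = -330] LHS = 6·(…); ÷6 both sides, so div: ((-6*x) - 8) + 7 = -55.
Step 3. [((-6*x) - 8) + 7 = -55] peel the +7: subtract 7 from each side, so sub: (-6*x) - 8 = -62.
Step 4. [(-6*x) - 8 = -62] 8 comes off first (add 8), so sub: -6*x = -54.
Step 5. [-6*x = -54] -6 out front; divide by -6. So div: x = 9.

Answer: x ∈ {9}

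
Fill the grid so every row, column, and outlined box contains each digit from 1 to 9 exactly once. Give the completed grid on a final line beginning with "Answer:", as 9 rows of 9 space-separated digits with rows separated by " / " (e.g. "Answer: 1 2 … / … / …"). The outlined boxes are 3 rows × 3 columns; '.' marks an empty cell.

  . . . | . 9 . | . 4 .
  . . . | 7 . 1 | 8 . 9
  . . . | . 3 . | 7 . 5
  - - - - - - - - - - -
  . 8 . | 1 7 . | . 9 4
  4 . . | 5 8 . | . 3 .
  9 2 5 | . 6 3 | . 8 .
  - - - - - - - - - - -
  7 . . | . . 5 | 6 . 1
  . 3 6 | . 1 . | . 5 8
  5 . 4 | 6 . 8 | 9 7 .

Step 1. [r7c8∈{2}] r7c8 is down to just 2. So r7c8=2.
Step 2. [r3c8∈{1,6}] 1 has one home in col 8: r3c8 ⇒ r3c8=1.
Step 3. [r1c1∈{1,2,3,6,8}] across col 1, 1 lands solely at r1c1 ⇒ r1c1=1.
Step 4. [r3c1∈{2,6,8}] across col 1, 8 lands solely at r3c1 ⇒ r3c1=8.
Step 5. [r4c6∈{2}] nothing but 2 survives at r4c6 ⇒ r4c6=2.
Step 6. [r7c5∈{4}] only 4 remains possible at r7c5 ⇒ r7c5=4.
Step 7. [r5c9∈{2,6,7}] across box 6, 6 lands solely at r5c9, so r5c9=6.
Step 8. [r1c9∈{2,3}] col 9 places 2 nowhere but r1c9, so r1c9=2.
Step 9. [r7c2∈{9}] nothing but 9 survives at r7c2. So r7c2=9.
Step 10. [r3c6∈{4,6}] 4 has one home in col 6: r3c6, so r3c6=4.
Step 11. [r3c2∈{6}] r3c2's peers cover all but 6 ⇒ r3c2=6.
Step 12. [r3c4∈{2}] r3c4's peers cover all but 2 ⇒ r3c4=2.
Step 13. [r5c3∈{1,7}] in col 3, 1 fits only at r5c3. So r5c3=1.
Step 14. [r4c3∈{3}] only 3 remains possible at r4c3, so r4c3=3.
Step 15. [r1c2∈{5,7}] across row 1, 5 lands solely at r1c2 ⇒ r1c2=5.
Step 16. [r8c4∈{9}] only 9 remains possible at r8c4 ⇒ r8c4=9.
Step 17. [r8c1∈{2}] r8c1's peers cover all but 2 ⇒ r8c1=2.
Step 18. [r6c4∈{4}] r6c4's peers cover all but 4. So r6c4=4.
Step 19. [r2c5∈{5}] r2c5 has the single candidate 5 ⇒ r2c5=5.
Step 20. [r4c1∈{6}] r4c1 has the single candidate 6 ⇒ r4c1=6.
Step 21. [r6c9∈{7}] only 7 remains possible at r6c9, so r6c9=7.
Step 22. [r2c1∈{3}] only 3 remains possible at r2c1 ⇒ r2c1=3.
Step 23. [r9c2∈{1}] r9c2 has the single candidate 1, so r9c2=1.
Step 24. [r5c2∈{7}] r5c2 is down to just 7, so r5c2=7.
Step 25. [r8c7∈{4}] only 4 remains possible at r8c7. So r8c7=4.
Step 26. [r6c7∈{1}] r6c7 is down to just 1 ⇒ r6c7=1.
Step 27. [r1c7∈{3}] r1c7 is down to just 3. So r1c7=3.
Step 28. [r9c5∈{2}] r9c5 is down to just 2 ⇒ r9c5=2.
Step 29. [r4c7∈{5}] r4c7 has the single candidate 5, so r4c7=5.
Step 30. [r1c6∈{6}] r1c6 has the single candidate 6 ⇒ r1c6=6.
Step 31. [r5c6∈{9}] r5c6 is down to just 9. So r5c6=9.
Step 32. [r2c8∈{6}] only 6 remains possible at r2c8 ⇒ r2c8=6.
Step 33. [r3c3∈{9}] r3c3 has the single candidate 9. So r3c3=9.
Step 34. [r2c2∈{4}] r2c2's peers cover all but 4, so r2c2=4.
Step 35. [r8c6∈{7}] r8c6 has the single candidate 7. So r8c6=7.
Step 36. [r9c9∈{3}] r9c9's peers cover all but 3. So r9c9=3.
Step 37. [r2c3∈{2}] nothing but 2 survives at r2c3 ⇒ r2c3=2.
Step 38. [r1c4∈{8}] only 8 remains possible at r1c4, so r1c4=8.
Step 39. [r7c4∈{3}] only 3 remains possible at r7c4. So r7c4=3.
Step 40. [r7c3∈{8}] nothing but 8 survives at r7c3. So r7c3=8.
Step 41. [r5c7∈{2}] nothing but 2 survives at r5c7, so r5c7=2.
Step 42. [r1c3∈{7}] only 7 remains possible at r1c3, so r1c3=7.

Answer: 1 5 7 8 9 6 3 4 2 / 3 4 2 7 5 1 8 6 9 / 8 6 9 2 3 4 7 1 5 / 6 8 3 1 7 2 5 9 4 / 4 7 1 5 8 9 2 3 6 / 9 2 5 4 6 3 1 8 7 / 7 9 8 3 4 5 6 2 1 / 2 3 6 9 1 7 4 5 8 / 5 1 4 6 2 8 9 7 3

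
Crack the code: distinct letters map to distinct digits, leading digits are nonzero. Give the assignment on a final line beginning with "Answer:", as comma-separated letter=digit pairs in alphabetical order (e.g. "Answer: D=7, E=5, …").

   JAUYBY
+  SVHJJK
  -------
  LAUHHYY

Step 1. [col 1: Y + K ≡ Y (mod 10)] in column 1 we have Y+K≡Y with carry-in 0; given nothing yet and all letters distinct, none taken yet, that pins K to 0. So K=0.
Step 2. [L] adding two 6-digit numbers gives at most 6+1 digits, and here it does — L is that final carry and must be 1. So L=1.
Step 3. [col 1: Y + K ≡ Y (mod 10)] Y=8 is one option consistent with column 1 (Y + K ≡ Y (mod 10), carry-in 0) — take it ⇒ Y=8.
Step 4. [col 2: B + J ≡ Y (mod 10)] several values work for B in column 2 (B + J ≡ Y (mod 10), carry-in 0); try B=2, so B=2.
Step 5. [col 2: B + J ≡ Y (mod 10)] column 2: given B=2, Y=8, carry-in 0, and digits 0,1,2,8 already taken and all letters distinct, B+J≡Y (mod 10) forces J=6. So J=6.
Step 6. [col 3: Y + J ≡ H (mod 10)] column 3: given Y=8, J=6, carry-in 0, and digits 0,1,2,6,8 already taken and all letters distinct, Y+J≡H (mod 10) forces H=4, so H=4.
Step 7. [col 4: U + H ≡ H (mod 10)] column 4: given H=4, carry-in 1, and digits 0,1,2,4,6,8 already taken and all letters distinct, U+H≡H (mod 10) forces U=9 ⇒ U=9.
Step 8. [col 5: A + V ≡ U (mod 10)] V=5 is one option consistent with column 5 (A + V ≡ U (mod 10), carry-in 1) — take it. So V=5.
Step 9. [col 5: A + V ≡ U (mod 10)] column 5 reads A+V+carry(1)=U with V=5, U=9; with digits 0,1,2,4,5,6,8,9 already taken and all letters distinct, the only value for A is 3 ⇒ A=3.
Step 10. [col 6: J + S ≡ A (mod 10)] from column 6 (J=6, A=3, carry-in 0, digits 0,1,2,3,4,5,6,8,9 already taken and all letters distinct): S must equal 7, so S=7.

Answer: A=3, B=2, H=4, J=6, K=0, L=1, S=7, U=9, V=5, Y=8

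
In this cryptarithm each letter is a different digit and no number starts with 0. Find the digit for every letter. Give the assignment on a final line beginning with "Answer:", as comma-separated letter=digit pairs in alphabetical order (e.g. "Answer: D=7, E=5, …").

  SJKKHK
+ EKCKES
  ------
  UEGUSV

Step 1. [col 1: K + S ≡ V (mod 10)] no forcing yet in column 1 (carry-in 0); S=5 is free and consistent — try it, so S=5.
Step 2. [col 1: K + S ≡ V (mod 10)] no forcing yet in column 1 (carry-in 0); V=9 is free and consistent — try it. So V=9.
Step 3. [col 1: K + S ≡ V (mod 10)] from column 1 (S=5, V=9, carry-in 0, digits 5,9 already taken and all letters distinct): K must equal 4 ⇒ K=4.
Step 4. [col 2: H + E ≡ S (mod 10)] several values work for E in column 2 (H + E ≡ S (mod 10), carry-in 0); try E=2 ⇒ E=2.
Step 5. [col 2: H + E ≡ S (mod 10)] column 2: given E=2, S=5, carry-in 0, and digits 2,4,5,9 already taken and all letters distinct, H+E≡S (mod 10) forces H=3. So H=3.
Step 6. [col 3: K + K ≡ U (mod 10)] column 3 reads K+K+carry(0)=U with K=4; with digits 2,3,4,5,9 already taken and all letters distinct, the only value for U is 8. So U=8.
Step 7. [col 4: K + C ≡ G (mod 10)] C=6 is one option consistent with column 4 (K + C ≡ G (mod 10), carry-in 0) — take it ⇒ C=6.
Step 8. [col 4: K + C ≡ G (mod 10)] column 4 reads K+C+carry(0)=G with K=4, C=6; with digits 2,3,4,5,6,8,9 already taken and all letters distinct, the only value for G is 0 ⇒ G=0.
Step 9. [col 5: J + K ≡ E (mod 10)] column 5 reads J+K+carry(1)=E with K=4, E=2; with digits 0,2,3,4,5,6,8,9 already taken and all letters distinct, the only value for J is 7, so J=7.

Answer: C=6, E=2, G=0, H=3, J=7, K=4, S=5, U=8, V=9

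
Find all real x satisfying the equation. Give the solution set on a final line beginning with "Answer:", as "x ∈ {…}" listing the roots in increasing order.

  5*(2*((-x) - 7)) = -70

Step 1. [5*(2*((-x) - 7)) = -70] leading coefficient 5: divide by 5 ⇒ div: 2*((-x) - 7) = -14.
Step 2. [2*((-x) - 7) = -14] 2·(inner) — divide through by 2 ⇒ div: (-x) - 7 = -7.
Step 3. [(-x) - 7 = -7] the outer -7 inverts by adding 7 ⇒ sub: -x = 0.
Step 4. [-x = 0] leading − — multiply by −1 ⇒ neg: x = 0.

Answer: x ∈ {0}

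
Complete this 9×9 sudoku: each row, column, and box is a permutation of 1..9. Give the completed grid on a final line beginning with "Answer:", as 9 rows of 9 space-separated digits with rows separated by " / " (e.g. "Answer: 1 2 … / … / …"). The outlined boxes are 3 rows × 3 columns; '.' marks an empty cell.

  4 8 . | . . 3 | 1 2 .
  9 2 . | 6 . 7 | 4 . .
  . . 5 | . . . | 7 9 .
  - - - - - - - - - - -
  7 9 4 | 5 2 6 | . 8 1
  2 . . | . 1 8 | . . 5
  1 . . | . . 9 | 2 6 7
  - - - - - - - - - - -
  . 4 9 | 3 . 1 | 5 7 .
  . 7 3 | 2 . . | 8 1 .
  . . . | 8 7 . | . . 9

Step 1. [r9c7∈{3,6}] col 7 places 6 nowhere but r9c7. So r9c7=6.
Step 2. [r8c5∈{4,5,6,9}] r8c5 is the only open cell in row 8 admitting 9 ⇒ r8c5=9.
Step 3. [r5c8∈{3,4}] r5c8 is the only open cell in box 6 admitting 4, so r5c8=4.
Step 4. [r3c1∈{3,6}] r3c1 is the only open cell in col 1 admitting 3. So r3c1=3.
Step 5. [r9c1∈{5}] r9c1 is down to just 5. So r9c1=5.
Step 6. [r2c8∈{3,5}] across col 8, 5 lands solely at r2c8. So r2c8=5.
Step 7. [r9c2∈{1}] only 1 remains possible at r9c2, so r9c2=1.
Step 8. [r3c2∈{6}] r3c2 is down to just 6, so r3c2=6.
Step 9. [r2c5∈{8}] only 8 remains possible at r2c5. So r2c5=8.
Step 10. [r3c5∈{4}] r3c5 has the single candidate 4. So r3c5=4.
Step 11. [r5c2∈{3}] nothing but 3 survives at r5c2, so r5c2=3.
Step 12. [r7c1∈{6,8}] 8 has one home in row 7: r7c1, so r7c1=8.
Step 13. [r8c9∈{4}] r8c9 is down to just 4 ⇒ r8c9=4.
Step 14. [r9c3∈{2}] r9c3 is down to just 2, so r9c3=2.
Step 15. [r6c2∈{5}] nothing but 5 survives at r6c2. So r6c2=5.
Step 16. [r5c7∈{9}] r5c7 has the single candidate 9. So r5c7=9.
Step 17. [r9c8∈{3}] r9c8 is down to just 3, so r9c8=3.
Step 18. [r6c4∈{4}] only 4 remains possible at r6c4, so r6c4=4.
Step 19. [r6c5∈{3}] r6c5 is down to just 3 ⇒ r6c5=3.
Step 20. [r7c5∈{6}] nothing but 6 survives at r7c5 ⇒ r7c5=6.
Step 21. [r6c3∈{8}] only 8 remains possible at r6c3, so r6c3=8.
Step 22. [r8c6∈{5}] only 5 remains possible at r8c6, so r8c6=5.
Step 23. [r9c6∈{4}] nothing but 4 survives at r9c6, so r9c6=4.
Step 24. [r8c1∈{6}] r8c1 has the single candidate 6. So r8c1=6.
Step 25. [r2c9∈{3}] r2c9 is down to just 3 ⇒ r2c9=3.
Step 26. [r4c7∈{3}] r4c7's peers cover all but 3 ⇒ r4c7=3.
Step 27. [r1c9∈{6}] nothing but 6 survives at r1c9, so r1c9=6.
Step 28. [r2c3∈{1}] r2c3's peers cover all but 1, so r2c3=1.
Step 29. [r5c3∈{6}] r5c3's peers cover all but 6, so r5c3=6.
Step 30. [r5c4∈{7}] only 7 remains possible at r5c4 ⇒ r5c4=7.
Step 31. [r1c4∈{9}] r1c4 is down to just 9. So r1c4=9.
Step 32. [r3c6∈{2}] only 2 remains possible at r3c6, so r3c6=2.
Step 33. [r1c5∈{5}] r1c5 has the single candidate 5 ⇒ r1c5=5.
Step 34. [r1c3∈{7}] r1c3 has the single candidate 7. So r1c3=7.
Step 35. [r3c9∈{8}] only 8 remains possible at r3c9. So r3c9=8.
Step 36. [r7c9∈{2}] r7c9 is down to just 2. So r7c9=2.
Step 37. [r3c4∈{1}] r3c4 is down to just 1 ⇒ r3c4=1.

Answer: 4 8 7 9 5 3 1 2 6 / 9 2 1 6 8 7 4 5 3 / 3 6 5 1 4 2 7 9 8 / 7 9 4 5 2 6 3 8 1 / 2 3 6 7 1 8 9 4 5 / 1 5 8 4 3 9 2 6 7 / 8 4 9 3 6 1 5 7 2 / 6 7 3 2 9 5 8 1 4 / 5 1 2 8 7 4 6 3 9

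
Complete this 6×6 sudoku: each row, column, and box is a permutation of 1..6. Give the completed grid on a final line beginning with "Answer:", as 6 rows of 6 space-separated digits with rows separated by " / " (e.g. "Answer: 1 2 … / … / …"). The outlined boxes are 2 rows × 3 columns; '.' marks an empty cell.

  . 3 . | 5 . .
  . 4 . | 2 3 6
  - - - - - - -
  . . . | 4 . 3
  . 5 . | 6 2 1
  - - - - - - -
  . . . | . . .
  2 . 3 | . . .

Step 1. [r1c5∈{1,4}] box 2 places 1 nowhere but r1c5, so r1c5=1.
Step 2. [r1c1∈{6}] nothing but 6 survives at r1c1 ⇒ r1c1=6.
Step 3. [r3c1∈{1}] r3c1 is down to just 1 ⇒ r3c1=1.
Step 4. [r3c5∈{5}] nothing but 5 survives at r3c5 ⇒ r3c5=5.
Step 5. [r3c2∈{2,6}] across col 2, 2 lands solely at r3c2, so r3c2=2.
Step 6. [r5c6∈{2,4,5}] r5c6 is the only open cell in row 5 admitting 2 ⇒ r5c6=2.
Step 7. [r2c1∈{5}] r2c1 is down to just 5 ⇒ r2c1=5.
Step 8. [r5c1∈{4}] r5c1 is down to just 4 ⇒ r5c1=4.
Step 9. [r5c5∈{6}] r5c5 has the single candidate 6 ⇒ r5c5=6.
Step 10. [r5c2∈{1}] r5c2's peers cover all but 1, so r5c2=1.
Step 11. [r1c6∈{4}] r1c6 has the single candidate 4 ⇒ r1c6=4.
Step 12. [r3c3∈{6}] r3c3's peers cover all but 6 ⇒ r3c3=6.
Step 13. [r6c5∈{4}] only 4 remains possible at r6c5, so r6c5=4.
Step 14. [r6c2∈{6}] r6c2 has the single candidate 6. So r6c2=6.
Step 15. [r5c4∈{3}] only 3 remains possible at r5c4, so r5c4=3.
Step 16. [r1c3∈{2}] only 2 remains possible at r1c3, so r1c3=2.
Step 17. [r6c6∈{5}] only 5 remains possible at r6c6. So r6c6=5.
Step 18. [r4c1∈{3}] r4c1's peers cover all but 3. So r4c1=3.
Step 19. [r6c4∈{1}] r6c4 is down to just 1. So r6c4=1.
Step 20. [r2c3∈{1}] r2c3 has the single candidate 1. So r2c3=1.
Step 21. [r5c3∈{5}] r5c3 is down to just 5, so r5c3=5.
Step 22. [r4c3∈{4}] nothing but 4 survives at r4c3. So r4c3=4.

Answer: 6 3 2 5 1 4 / 5 4 1 2 3 6 / 1 2 6 4 5 3 / 3 5 4 6 2 1 / 4 1 5 3 6 2 / 2 6 3 1 4 5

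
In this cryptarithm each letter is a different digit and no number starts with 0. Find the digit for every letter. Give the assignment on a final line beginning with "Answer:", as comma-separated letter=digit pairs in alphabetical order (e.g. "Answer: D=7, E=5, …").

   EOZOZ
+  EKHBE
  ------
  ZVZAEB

Step 1. [col 1: Z + E ≡ B (mod 10)] several values work for Z in column 1 (Z + E ≡ B (mod 10), carry-in 0); try Z=1 ⇒ Z=1.
Step 2. [col 1: Z + E ≡ B (mod 10)] several values work for E in column 1 (Z + E ≡ B (mod 10), carry-in 0); try E=7. So E=7.
Step 3. [col 1: Z + E ≡ B (mod 10)] in column 1 we have Z+E≡B with carry-in 0; given Z=1, E=7 and digits 1,7 already taken and all letters distinct, that pins B to 8, so B=8.
Step 4. [col 2: O + B ≡ E (mod 10)] from column 2 (B=8, E=7, carry-in 0, digits 1,7,8 already taken and all letters distinct): O must equal 9, so O=9.
Step 5. [col 3: Z + H ≡ A (mod 10)] several values work for A in column 3 (Z + H ≡ A (mod 10), carry-in 1); try A=6, so A=6.
Step 6. [col 3: Z + H ≡ A (mod 10)] column 3: given Z=1, A=6, carry-in 1, and digits 1,6,7,8,9 already taken and all letters distinct, Z+H≡A (mod 10) forces H=4. So H=4.
Step 7. [col 4: O + K ≡ Z (mod 10)] from column 4 (O=9, Z=1, carry-in 0, digits 1,4,6,7,8,9 already taken and all letters distinct): K must equal 2 ⇒ K=2.
Step 8. [col 5: E + E ≡ V (mod 10)] in column 5 we have E+E≡V with carry-in 1; given E=7 and digits 1,2,4,6,7,8,9 already taken and all letters distinct, that pins V to 5 ⇒ V=5.

Answer: A=6, B=8, E=7, H=4, K=2, O=9, V=5, Z=1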